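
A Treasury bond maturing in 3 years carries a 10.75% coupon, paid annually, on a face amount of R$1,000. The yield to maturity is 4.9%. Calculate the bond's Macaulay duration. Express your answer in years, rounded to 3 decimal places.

2.739 years

Periodic yield y = 0.049. Discount each cash flow and weight by its year:
  t   CF        PV=CF/(1+0.049)^t    t·PV
  1       107.50       102.4786       102.4786
  2       107.50        97.6917       195.3833
  3     1,107.50       959.4388     2,878.3164
  Σ                  1,159.6090     3,176.1782
Price P = Σ PV = 1,159.6090.
Macaulay duration = Σ(t·PV) / P = 3,176.1782 / 1,159.6090 = 2.73901 years.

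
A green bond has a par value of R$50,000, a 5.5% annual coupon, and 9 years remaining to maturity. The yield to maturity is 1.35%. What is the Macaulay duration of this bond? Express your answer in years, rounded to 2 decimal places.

Periodic yield y = 0.0135. Discount each cash flow and weight by its year:
  t   CF        PV=CF/(1+0.0135)^t    t·PV
  1     2,750.00     2,713.3695     2,713.3695
  2     2,750.00     2,677.2269     5,354.4539
  3     2,750.00     2,641.5658     7,924.6974
  4     2,750.00     2,606.3797    10,425.5187
  5     2,750.00     2,571.6622    12,858.3112
  6     2,750.00     2,537.4072    15,224.4435
  7     2,750.00     2,503.6085    17,525.2597
  8     2,750.00     2,470.2600    19,762.0802
  9    52,750.00    46,752.9142   420,776.2280
  Σ                 67,474.3942   512,564.3622
Price P = Σ PV = 67,474.3942.
Macaulay duration = Σ(t·PV) / P = 512,564.3622 / 67,474.3942 = 7.59643 years.

7.60 years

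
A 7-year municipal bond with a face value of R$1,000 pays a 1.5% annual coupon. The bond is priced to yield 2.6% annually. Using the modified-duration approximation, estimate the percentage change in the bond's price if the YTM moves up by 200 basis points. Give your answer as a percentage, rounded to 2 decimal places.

Periodic yield y = 0.026. Modified duration first:
  t   CF        PV=CF/(1+0.026)^t    t·PV
  1        15.00        14.6199        14.6199
  2        15.00        14.2494        28.4988
  3        15.00        13.8883        41.6649
  4        15.00        13.5364        54.1454
  5        15.00        13.1933        65.9667
  6        15.00        12.8590        77.1540
  7     1,015.00       848.0755     5,936.5285
  Σ                    930.4218     6,218.5782
P = 930.4218; D_Mac = 6.68361 yrs; D_mod = 6.68361/(1+0.026) = 6.51424 yrs.
ΔP/P ≈ -D_mod · Δy = -6.51424 × (+0.02) = -0.130285 = -13.0285%.

-13.03%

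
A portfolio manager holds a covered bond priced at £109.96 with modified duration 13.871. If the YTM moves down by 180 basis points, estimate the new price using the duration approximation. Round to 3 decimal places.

£137.415

Duration approximation: ΔP/P ≈ -D_mod · Δy = -13.871 × (-0.018) = +0.249678.
New price ≈ 109.96 × (1 + 0.249678) = 137.41459288.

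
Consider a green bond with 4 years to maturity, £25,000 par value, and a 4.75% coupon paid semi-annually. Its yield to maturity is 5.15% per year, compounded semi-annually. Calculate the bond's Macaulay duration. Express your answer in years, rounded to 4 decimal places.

3.6871 years

Periodic yield y = 0.02575. Discount each cash flow and weight by its period:
  t   CF        PV=CF/(1+0.02575)^t    t·PV
  1       593.75       578.8447       578.8447
  2       593.75       564.3137     1,128.6273
  3       593.75       550.1474     1,650.4421
  4       593.75       536.3367     2,145.3468
  5       593.75       522.8727     2,614.3637
  6       593.75       509.7468     3,058.4805
  7       593.75       496.9503     3,478.6520
  8    25,593.75    20,883.4246   167,067.3967
  Σ                 24,642.6369   181,722.1539
Price P = Σ PV = 24,642.6369.
Macaulay duration = Σ(t·PV) / P = 181,722.1539 / 24,642.6369 = 7.37430 half-year periods.
In years: 7.37430 / 2 = 3.68715 years.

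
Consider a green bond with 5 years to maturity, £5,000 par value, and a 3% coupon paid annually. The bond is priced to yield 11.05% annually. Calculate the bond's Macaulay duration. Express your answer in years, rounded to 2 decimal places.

4.65 years

Periodic yield y = 0.1105. Discount each cash flow and weight by its year:
  t   CF        PV=CF/(1+0.1105)^t    t·PV
  1       150.00       135.0743       135.0743
  2       150.00       121.6338       243.2675
  3       150.00       109.5306       328.5919
  4       150.00        98.6318       394.5272
  5     5,150.00     3,049.4001    15,247.0007
  Σ                  3,514.2706    16,348.4616
Price P = Σ PV = 3,514.2706.
Macaulay duration = Σ(t·PV) / P = 16,348.4616 / 3,514.2706 = 4.65202 years.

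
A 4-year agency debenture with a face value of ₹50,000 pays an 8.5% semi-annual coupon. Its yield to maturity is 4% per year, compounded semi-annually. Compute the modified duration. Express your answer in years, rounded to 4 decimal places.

3.4494 years

Periodic yield y = 0.02. First find Macaulay duration:
  t   CF        PV=CF/(1+0.02)^t    t·PV
  1     2,125.00     2,083.3333     2,083.3333
  2     2,125.00     2,042.4837     4,084.9673
  3     2,125.00     2,002.4350     6,007.3049
  4     2,125.00     1,963.1715     7,852.6861
  5     2,125.00     1,924.6780     9,623.3899
  6     2,125.00     1,886.9392    11,321.6351
  7     2,125.00     1,849.9404    12,949.5827
  8    52,125.00    44,488.1856   355,905.4848
  Σ                 58,241.1666   409,828.3841
P = 58,241.1666; Macaulay duration = 409,828.3841 / 58,241.1666 = 7.03675 half-year periods = 3.51837 years.
Modified duration = D_Mac / (1 + y) = 3.51837 / 1.02 = 3.44939 years.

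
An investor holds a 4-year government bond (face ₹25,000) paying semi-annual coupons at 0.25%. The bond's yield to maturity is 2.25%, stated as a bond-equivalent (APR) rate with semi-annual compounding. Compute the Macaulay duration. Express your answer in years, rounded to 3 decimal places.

3.982 years

Periodic yield y = 0.01125. Discount each cash flow and weight by its period:
  t   CF        PV=CF/(1+0.01125)^t    t·PV
  1        31.25        30.9023        30.9023
  2        31.25        30.5586        61.1171
  3        31.25        30.2186        90.6558
  4        31.25        29.8824       119.5297
  5        31.25        29.5500       147.7500
  6        31.25        29.2213       175.3275
  7        31.25        28.8962       202.2732
  8    25,031.25    22,888.3381   183,106.7051
  Σ                 23,097.5675   183,934.2607
Price P = Σ PV = 23,097.5675.
Macaulay duration = Σ(t·PV) / P = 183,934.2607 / 23,097.5675 = 7.96336 half-year periods.
In years: 7.96336 / 2 = 3.98168 years.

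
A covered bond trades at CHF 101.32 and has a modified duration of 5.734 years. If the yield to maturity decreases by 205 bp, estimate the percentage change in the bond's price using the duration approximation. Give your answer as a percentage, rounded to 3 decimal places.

Duration approximation: ΔP/P ≈ -D_mod · Δy = -5.734 × (-0.0205) = +0.117547.
As a percentage: +11.7547%.

+11.755%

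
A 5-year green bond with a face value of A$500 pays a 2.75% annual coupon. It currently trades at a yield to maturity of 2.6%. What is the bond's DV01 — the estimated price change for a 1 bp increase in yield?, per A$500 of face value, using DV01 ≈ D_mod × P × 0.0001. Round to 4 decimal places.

Periodic yield y = 0.026.
  t   CF        PV=CF/(1+0.026)^t    t·PV
  1        13.75        13.4016        13.4016
  2        13.75        13.0619        26.1239
  3        13.75        12.7309        38.1928
  4        13.75        12.4083        49.6333
  5       513.75       451.8716     2,259.3579
  Σ                    503.4744     2,386.7095
P = 503.4744; D_Mac = 4.74048 yrs; D_mod = 4.62035 yrs.
DV01 ≈ 4.62035 × 503.4744 × 0.0001 = 0.232623.

A$0.2326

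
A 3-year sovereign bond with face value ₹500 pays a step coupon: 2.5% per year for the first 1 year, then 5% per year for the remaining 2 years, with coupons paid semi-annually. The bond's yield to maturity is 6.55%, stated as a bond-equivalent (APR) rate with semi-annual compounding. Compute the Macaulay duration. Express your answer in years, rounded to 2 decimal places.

Periodic yield y = 0.03275. Discount each cash flow and weight by its period:
  t   CF        PV=CF/(1+0.03275)^t    t·PV
  1         6.25         6.0518         6.0518
  2         6.25         5.8599        11.7198
  3        12.50        11.3481        34.0444
  4        12.50        10.9883        43.9531
  5        12.50        10.6398        53.1991
  6       512.50       422.3988     2,534.3926
  Σ                    467.2867     2,683.3608
Price P = Σ PV = 467.2867.
Macaulay duration = Σ(t·PV) / P = 2,683.3608 / 467.2867 = 5.74243 half-year periods.
In years: 5.74243 / 2 = 2.87121 years.

2.87 years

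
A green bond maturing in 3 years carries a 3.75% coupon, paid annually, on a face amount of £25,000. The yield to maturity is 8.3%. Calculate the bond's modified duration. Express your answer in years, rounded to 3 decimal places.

2.664 years

Periodic yield y = 0.083. First find Macaulay duration:
  t   CF        PV=CF/(1+0.083)^t    t·PV
  1       937.50       865.6510       865.6510
  2       937.50       799.3084     1,598.6167
  3    25,937.50    20,419.3891    61,258.1672
  Σ                 22,084.3484    63,722.4349
P = 22,084.3484; Macaulay duration = 63,722.4349 / 22,084.3484 = 2.88541 years.
Modified duration = D_Mac / (1 + y) = 2.88541 / 1.083 = 2.66428 years.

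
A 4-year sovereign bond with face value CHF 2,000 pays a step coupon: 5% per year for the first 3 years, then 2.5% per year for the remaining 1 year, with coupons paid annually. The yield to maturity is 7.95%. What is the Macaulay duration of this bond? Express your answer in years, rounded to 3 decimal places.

3.701 years

Periodic yield y = 0.0795. Discount each cash flow and weight by its year:
  t   CF        PV=CF/(1+0.0795)^t    t·PV
  1       100.00        92.6355        92.6355
  2       100.00        85.8133       171.6266
  3       100.00        79.4936       238.4807
  4     2,050.00     1,509.6048     6,038.4193
  Σ                  1,767.5472     6,541.1622
Price P = Σ PV = 1,767.5472.
Macaulay duration = Σ(t·PV) / P = 6,541.1622 / 1,767.5472 = 3.70070 years.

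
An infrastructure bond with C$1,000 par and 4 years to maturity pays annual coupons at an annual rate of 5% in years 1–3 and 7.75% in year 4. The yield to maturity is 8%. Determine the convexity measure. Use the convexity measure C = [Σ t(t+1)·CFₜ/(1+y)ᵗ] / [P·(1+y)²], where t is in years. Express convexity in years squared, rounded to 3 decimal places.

With y = 0.08:
  t   CF        PV=CF/(1+0.08)^t    t·PV        t(t+1)·PV
  1        50.00        46.2963        46.2963          92.5926
  2        50.00        42.8669        85.7339         257.2016
  3        50.00        39.6916       119.0748         476.2993
  4     1,077.50       791.9947     3,167.9787      15,839.8933
  Σ                    920.8495     3,419.0837      16,665.9869
P = 920.8495.
Convexity = Σ t(t+1)·PV / [P·(1+y)²] = 16,665.9869 / (920.8495 × 1.166400) = 15.51654.

15.517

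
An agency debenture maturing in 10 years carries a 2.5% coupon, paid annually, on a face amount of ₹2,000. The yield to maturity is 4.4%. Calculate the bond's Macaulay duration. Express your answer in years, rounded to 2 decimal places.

8.86 years

Periodic yield y = 0.044. Discount each cash flow and weight by its year:
  t   CF        PV=CF/(1+0.044)^t    t·PV
  1        50.00        47.8927        47.8927
  2        50.00        45.8743        91.7485
  3        50.00        43.9409       131.8226
  4        50.00        42.0889       168.3558
  5        50.00        40.3151       201.5754
  6        50.00        38.6160       231.6959
  7        50.00        36.9885       258.9194
  8        50.00        35.4296       283.4366
  9        50.00        33.9364       305.4274
  10    2,050.00     1,332.7506    13,327.5056
  Σ                  1,697.8328    15,048.3799
Price P = Σ PV = 1,697.8328.
Macaulay duration = Σ(t·PV) / P = 15,048.3799 / 1,697.8328 = 8.86329 years.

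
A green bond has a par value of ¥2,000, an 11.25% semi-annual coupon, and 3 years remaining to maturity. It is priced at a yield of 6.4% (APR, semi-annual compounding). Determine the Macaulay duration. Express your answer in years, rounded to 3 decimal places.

Periodic yield y = 0.032. Discount each cash flow and weight by its period:
  t   CF        PV=CF/(1+0.032)^t    t·PV
  1       112.50       109.0116       109.0116
  2       112.50       105.6314       211.2628
  3       112.50       102.3560       307.0681
  4       112.50        99.1822       396.7288
  5       112.50        96.1068       480.5339
  6     2,112.50     1,748.7130    10,492.2779
  Σ                  2,261.0010    11,996.8832
Price P = Σ PV = 2,261.0010.
Macaulay duration = Σ(t·PV) / P = 11,996.8832 / 2,261.0010 = 5.30601 half-year periods.
In years: 5.30601 / 2 = 2.65300 years.

2.653 years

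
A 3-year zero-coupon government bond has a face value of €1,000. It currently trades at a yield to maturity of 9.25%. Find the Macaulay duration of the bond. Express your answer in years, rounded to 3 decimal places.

3.000 years

A zero-coupon bond has a single cash flow at maturity, so its Macaulay duration equals its maturity: 3 years.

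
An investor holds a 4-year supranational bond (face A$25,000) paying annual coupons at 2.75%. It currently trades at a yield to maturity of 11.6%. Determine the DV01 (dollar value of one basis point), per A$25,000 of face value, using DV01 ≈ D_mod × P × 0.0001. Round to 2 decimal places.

A$6.22

Periodic yield y = 0.116.
  t   CF        PV=CF/(1+0.116)^t    t·PV
  1       687.50       616.0394       616.0394
  2       687.50       552.0067     1,104.0133
  3       687.50       494.6296     1,483.8889
  4    25,687.50    16,560.1803    66,240.7212
  Σ                 18,222.8560    69,444.6628
P = 18,222.8560; D_Mac = 3.81086 yrs; D_mod = 3.41474 yrs.
DV01 ≈ 3.41474 × 18,222.8560 × 0.0001 = 6.222640.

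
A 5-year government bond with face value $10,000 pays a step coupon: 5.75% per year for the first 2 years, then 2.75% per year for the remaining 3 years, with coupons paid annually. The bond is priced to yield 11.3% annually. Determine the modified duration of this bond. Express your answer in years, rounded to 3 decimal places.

Periodic yield y = 0.113. First find Macaulay duration:
  t   CF        PV=CF/(1+0.113)^t    t·PV
  1       575.00       516.6217       516.6217
  2       575.00       464.1705       928.3410
  3       275.00       199.4560       598.3681
  4       275.00       179.2058       716.8232
  5    10,275.00     6,015.9748    30,079.8740
  Σ                  7,375.4289    32,840.0280
P = 7,375.4289; Macaulay duration = 32,840.0280 / 7,375.4289 = 4.45263 years.
Modified duration = D_Mac / (1 + y) = 4.45263 / 1.113 = 4.00056 years.

4.001 years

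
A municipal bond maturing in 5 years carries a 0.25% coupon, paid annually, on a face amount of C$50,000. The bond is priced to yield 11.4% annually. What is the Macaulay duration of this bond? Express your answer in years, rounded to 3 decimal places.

4.966 years

Periodic yield y = 0.114. Discount each cash flow and weight by its year:
  t   CF        PV=CF/(1+0.114)^t    t·PV
  1       125.00       112.2083       112.2083
  2       125.00       100.7255       201.4511
  3       125.00        90.4179       271.2537
  4       125.00        81.1651       324.6603
  5    50,125.00    29,216.5164   146,082.5818
  Σ                 29,601.0332   146,992.1552
Price P = Σ PV = 29,601.0332.
Macaulay duration = Σ(t·PV) / P = 146,992.1552 / 29,601.0332 = 4.96578 years.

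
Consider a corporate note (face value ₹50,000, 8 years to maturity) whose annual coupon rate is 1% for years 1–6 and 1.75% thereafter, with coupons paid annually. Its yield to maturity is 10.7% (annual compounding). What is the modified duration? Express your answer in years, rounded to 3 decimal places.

Periodic yield y = 0.107. First find Macaulay duration:
  t   CF        PV=CF/(1+0.107)^t    t·PV
  1       500.00       451.6712       451.6712
  2       500.00       408.0137       816.0274
  3       500.00       368.5761     1,105.7282
  4       500.00       332.9504     1,331.8015
  5       500.00       300.7682     1,503.8409
  6       500.00       271.6966     1,630.1799
  7       875.00       429.5114     3,006.5799
  8    50,875.00    22,559.1876   180,473.5005
  Σ                 25,122.3752   190,319.3296
P = 25,122.3752; Macaulay duration = 190,319.3296 / 25,122.3752 = 7.57569 years.
Modified duration = D_Mac / (1 + y) = 7.57569 / 1.107 = 6.84344 years.

6.843 years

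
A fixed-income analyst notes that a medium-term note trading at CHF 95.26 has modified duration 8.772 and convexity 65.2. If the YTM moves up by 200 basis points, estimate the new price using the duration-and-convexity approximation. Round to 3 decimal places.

Duration effect: -D_mod·Δy = -8.772 × (+0.02) = -0.175440
Convexity effect: ½·C·(Δy)² = 0.5 × 65.2 × (0.02)² = +0.0130400
ΔP/P ≈ -0.175440 + 0.0130400 = -0.162400
New price ≈ 95.26 × (1 - 0.162400) = 79.789776.

CHF 79.790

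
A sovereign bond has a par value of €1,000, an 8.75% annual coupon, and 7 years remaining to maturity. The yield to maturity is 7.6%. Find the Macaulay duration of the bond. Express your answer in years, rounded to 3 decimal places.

5.567 years

Periodic yield y = 0.076. Discount each cash flow and weight by its year:
  t   CF        PV=CF/(1+0.076)^t    t·PV
  1        87.50        81.3197        81.3197
  2        87.50        75.5759       151.1519
  3        87.50        70.2379       210.7136
  4        87.50        65.2768       261.1073
  5        87.50        60.6662       303.3309
  6        87.50        56.3812       338.2873
  7     1,087.50       651.2434     4,558.7041
  Σ                  1,060.7012     5,904.6147
Price P = Σ PV = 1,060.7012.
Macaulay duration = Σ(t·PV) / P = 5,904.6147 / 1,060.7012 = 5.56671 years.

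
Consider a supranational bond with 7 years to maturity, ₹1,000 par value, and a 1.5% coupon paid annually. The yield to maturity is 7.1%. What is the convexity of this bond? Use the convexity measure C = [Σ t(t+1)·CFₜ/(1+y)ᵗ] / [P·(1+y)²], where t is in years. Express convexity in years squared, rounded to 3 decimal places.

45.363

With y = 0.071:
  t   CF        PV=CF/(1+0.071)^t    t·PV        t(t+1)·PV
  1        15.00        14.0056        14.0056          28.0112
  2        15.00        13.0771        26.1543          78.4628
  3        15.00        12.2102        36.6306         146.5224
  4        15.00        11.4007        45.6030         228.0150
  5        15.00        10.6450        53.2248         319.3487
  6        15.00         9.9393        59.6356         417.4493
  7     1,015.00       627.9712     4,395.7986      35,166.3888
  Σ                    699.2491     4,631.0525      36,384.1982
P = 699.2491.
Convexity = Σ t(t+1)·PV / [P·(1+y)²] = 36,384.1982 / (699.2491 × 1.147041) = 45.36302.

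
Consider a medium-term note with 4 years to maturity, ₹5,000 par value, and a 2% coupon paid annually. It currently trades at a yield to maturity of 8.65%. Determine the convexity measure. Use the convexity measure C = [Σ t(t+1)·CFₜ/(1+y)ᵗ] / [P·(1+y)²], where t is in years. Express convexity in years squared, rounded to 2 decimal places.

16.19

With y = 0.0865:
  t   CF        PV=CF/(1+0.0865)^t    t·PV        t(t+1)·PV
  1       100.00        92.0387        92.0387         184.0773
  2       100.00        84.7111       169.4223         508.2669
  3       100.00        77.9670       233.9010         935.6040
  4     5,100.00     3,659.7486    14,638.9944      73,194.9720
  Σ                  3,914.4654    15,134.3563      74,822.9202
P = 3,914.4654.
Convexity = Σ t(t+1)·PV / [P·(1+y)²] = 74,822.9202 / (3,914.4654 × 1.180482) = 16.19208.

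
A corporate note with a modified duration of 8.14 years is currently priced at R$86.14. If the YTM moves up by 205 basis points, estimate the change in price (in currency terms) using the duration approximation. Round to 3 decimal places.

-R$14.374

Duration approximation: ΔP/P ≈ -D_mod · Δy = -8.14 × (+0.0205) = -0.166870.
ΔP ≈ 86.14 × (-0.166870) = -14.3741818.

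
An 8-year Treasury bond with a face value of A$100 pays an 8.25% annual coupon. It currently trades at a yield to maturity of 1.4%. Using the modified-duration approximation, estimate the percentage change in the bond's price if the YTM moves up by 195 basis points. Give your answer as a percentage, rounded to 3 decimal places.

Periodic yield y = 0.014. Modified duration first:
  t   CF        PV=CF/(1+0.014)^t    t·PV
  1         8.25         8.1361         8.1361
  2         8.25         8.0238        16.0475
  3         8.25         7.9130        23.7389
  4         8.25         7.8037        31.2149
  5         8.25         7.6960        38.4799
  6         8.25         7.5897        45.5384
  7         8.25         7.4849        52.3946
  8       108.25        96.8555       774.8440
  Σ                    151.5027       990.3943
P = 151.5027; D_Mac = 6.53714 yrs; D_mod = 6.53714/(1+0.014) = 6.44688 yrs.
ΔP/P ≈ -D_mod · Δy = -6.44688 × (+0.0195) = -0.125714 = -12.5714%.

-12.571%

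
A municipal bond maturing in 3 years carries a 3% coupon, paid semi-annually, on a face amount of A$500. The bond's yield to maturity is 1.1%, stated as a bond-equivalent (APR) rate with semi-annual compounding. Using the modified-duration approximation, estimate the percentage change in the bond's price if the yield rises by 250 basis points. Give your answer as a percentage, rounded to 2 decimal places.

Periodic yield y = 0.0055. Modified duration first:
  t   CF        PV=CF/(1+0.0055)^t    t·PV
  1         7.50         7.4590         7.4590
  2         7.50         7.4182        14.8364
  3         7.50         7.3776        22.1328
  4         7.50         7.3372        29.3490
  5         7.50         7.2971        36.4855
  6       507.50       491.0702     2,946.4213
  Σ                    527.9593     3,056.6840
P = 527.9593; D_Mac = 5.78962 half-year periods = 2.89481 yrs; D_mod = 2.89481/(1+0.0055) = 2.87898 yrs.
ΔP/P ≈ -D_mod · Δy = -2.87898 × (+0.025) = -0.071974 = -7.1974%.

-7.20%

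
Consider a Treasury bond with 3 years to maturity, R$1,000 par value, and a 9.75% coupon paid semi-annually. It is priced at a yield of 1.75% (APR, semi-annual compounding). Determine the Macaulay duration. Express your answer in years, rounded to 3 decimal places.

2.709 years

Periodic yield y = 0.00875. Discount each cash flow and weight by its period:
  t   CF        PV=CF/(1+0.00875)^t    t·PV
  1        48.75        48.3271        48.3271
  2        48.75        47.9079        95.8159
  3        48.75        47.4924       142.4772
  4        48.75        47.0804       188.3217
  5        48.75        46.6721       233.3603
  6     1,048.75       995.3382     5,972.0294
  Σ                  1,232.8182     6,680.3316
Price P = Σ PV = 1,232.8182.
Macaulay duration = Σ(t·PV) / P = 6,680.3316 / 1,232.8182 = 5.41875 half-year periods.
In years: 5.41875 / 2 = 2.70937 years.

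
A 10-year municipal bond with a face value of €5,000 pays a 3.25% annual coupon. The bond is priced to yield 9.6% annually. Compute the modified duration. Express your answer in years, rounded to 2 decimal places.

Periodic yield y = 0.096. First find Macaulay duration:
  t   CF        PV=CF/(1+0.096)^t    t·PV
  1       162.50       148.2664       148.2664
  2       162.50       135.2796       270.5592
  3       162.50       123.4303       370.2908
  4       162.50       112.6189       450.4755
  5       162.50       102.7544       513.7722
  6       162.50        93.7541       562.5243
  7       162.50        85.5420       598.7941
  8       162.50        78.0493       624.3943
  9       162.50        71.2129       640.9157
  10    5,162.50     2,064.2131    20,642.1307
  Σ                  3,015.1209    24,822.1231
P = 3,015.1209; Macaulay duration = 24,822.1231 / 3,015.1209 = 8.23255 years.
Modified duration = D_Mac / (1 + y) = 8.23255 / 1.096 = 7.51145 years.

7.51 years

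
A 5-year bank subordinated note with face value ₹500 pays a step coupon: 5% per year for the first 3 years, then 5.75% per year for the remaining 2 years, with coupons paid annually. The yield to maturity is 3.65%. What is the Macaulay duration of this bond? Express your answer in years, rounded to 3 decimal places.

4.560 years

Periodic yield y = 0.0365. Discount each cash flow and weight by its year:
  t   CF        PV=CF/(1+0.0365)^t    t·PV
  1        25.00        24.1196        24.1196
  2        25.00        23.2703        46.5405
  3        25.00        22.4508        67.3524
  4        28.75        24.9092        99.6370
  5       528.75       441.9813     2,209.9063
  Σ                    536.7312     2,447.5559
Price P = Σ PV = 536.7312.
Macaulay duration = Σ(t·PV) / P = 2,447.5559 / 536.7312 = 4.56011 years.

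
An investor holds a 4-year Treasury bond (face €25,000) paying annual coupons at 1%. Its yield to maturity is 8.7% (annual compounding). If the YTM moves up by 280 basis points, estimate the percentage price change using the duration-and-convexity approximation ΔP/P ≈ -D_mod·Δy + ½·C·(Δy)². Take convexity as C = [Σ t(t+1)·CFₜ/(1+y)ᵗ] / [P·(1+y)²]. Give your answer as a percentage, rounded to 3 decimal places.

With y = 0.087:
  t   CF        PV=CF/(1+0.087)^t    t·PV        t(t+1)·PV
  1       250.00       229.9908       229.9908         459.9816
  2       250.00       211.5831       423.1661       1,269.4984
  3       250.00       194.6486       583.9459       2,335.7837
  4    25,250.00    18,086.0283    72,344.1132     361,720.5660
  Σ                 18,722.2508    73,581.2161     365,785.8298
P = 18,722.2508; D_Mac = 3.93015 yrs; D_mod = 3.61559 yrs; C = 16.53521.
Duration effect: -3.61559 × (+0.028) = -0.101237
Convexity effect: 0.5 × 16.53521 × (0.028)² = +0.0064818
ΔP/P ≈ -0.101237 + 0.0064818 = -0.094755 = -9.4755%.

-9.475%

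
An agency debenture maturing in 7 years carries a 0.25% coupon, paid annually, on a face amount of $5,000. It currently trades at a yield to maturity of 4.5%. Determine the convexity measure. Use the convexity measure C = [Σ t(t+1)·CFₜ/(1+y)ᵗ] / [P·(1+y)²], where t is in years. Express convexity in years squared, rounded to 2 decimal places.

With y = 0.045:
  t   CF        PV=CF/(1+0.045)^t    t·PV        t(t+1)·PV
  1        12.50        11.9617        11.9617          23.9234
  2        12.50        11.4466        22.8932          68.6797
  3        12.50        10.9537        32.8611         131.4445
  4        12.50        10.4820        41.9281         209.6403
  5        12.50        10.0306        50.1532         300.9191
  6        12.50         9.5987        57.5922         403.1453
  7     5,012.50     3,683.3276    25,783.2935     206,266.3481
  Σ                  3,747.8011    26,000.6830     207,404.1005
P = 3,747.8011.
Convexity = Σ t(t+1)·PV / [P·(1+y)²] = 207,404.1005 / (3,747.8011 × 1.092025) = 50.67669.

50.68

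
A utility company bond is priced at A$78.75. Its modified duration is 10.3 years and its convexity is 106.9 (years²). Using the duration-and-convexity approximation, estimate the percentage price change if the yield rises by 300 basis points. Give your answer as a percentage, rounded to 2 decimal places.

Duration effect: -D_mod·Δy = -10.3 × (+0.03) = -0.309000
Convexity effect: ½·C·(Δy)² = 0.5 × 106.9 × (0.03)² = +0.0481050
ΔP/P ≈ -0.309000 + 0.0481050 = -0.260895
= -26.0895%.

-26.09%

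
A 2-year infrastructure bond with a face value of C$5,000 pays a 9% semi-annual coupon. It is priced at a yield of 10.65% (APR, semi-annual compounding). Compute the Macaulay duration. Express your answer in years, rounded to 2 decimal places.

1.87 years

Periodic yield y = 0.05325. Discount each cash flow and weight by its period:
  t   CF        PV=CF/(1+0.05325)^t    t·PV
  1       225.00       213.6245       213.6245
  2       225.00       202.8241       405.6482
  3       225.00       192.5698       577.7093
  4     5,225.00     4,245.8087    16,983.2348
  Σ                  4,854.8271    18,180.2169
Price P = Σ PV = 4,854.8271.
Macaulay duration = Σ(t·PV) / P = 18,180.2169 / 4,854.8271 = 3.74477 half-year periods.
In years: 3.74477 / 2 = 1.87239 years.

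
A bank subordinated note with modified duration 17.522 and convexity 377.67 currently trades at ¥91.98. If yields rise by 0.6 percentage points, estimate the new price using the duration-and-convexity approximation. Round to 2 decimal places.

Duration effect: -D_mod·Δy = -17.522 × (+0.006) = -0.105132
Convexity effect: ½·C·(Δy)² = 0.5 × 377.67 × (0.006)² = +0.00679806
ΔP/P ≈ -0.105132 + 0.00679806 = -0.09833394
New price ≈ 91.98 × (1 - 0.09833394) = 82.9352441988.

¥82.94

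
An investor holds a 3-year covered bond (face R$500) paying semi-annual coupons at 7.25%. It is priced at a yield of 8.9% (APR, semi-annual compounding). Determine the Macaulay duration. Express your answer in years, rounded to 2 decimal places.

2.74 years

Periodic yield y = 0.0445. Discount each cash flow and weight by its period:
  t   CF        PV=CF/(1+0.0445)^t    t·PV
  1       18.125        17.3528        17.3528
  2       18.125        16.6135        33.2270
  3       18.125        15.9057        47.7171
  4       18.125        15.2280        60.9122
  5       18.125        14.5793        72.8964
  6      518.125       399.0101     2,394.0606
  Σ                    478.6894     2,626.1660
Price P = Σ PV = 478.6894.
Macaulay duration = Σ(t·PV) / P = 2,626.1660 / 478.6894 = 5.48616 half-year periods.
In years: 5.48616 / 2 = 2.74308 years.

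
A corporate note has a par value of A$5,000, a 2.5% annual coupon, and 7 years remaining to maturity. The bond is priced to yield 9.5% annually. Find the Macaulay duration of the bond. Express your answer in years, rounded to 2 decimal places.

Periodic yield y = 0.095. Discount each cash flow and weight by its year:
  t   CF        PV=CF/(1+0.095)^t    t·PV
  1       125.00       114.1553       114.1553
  2       125.00       104.2514       208.5027
  3       125.00        95.2067       285.6202
  4       125.00        86.9468       347.7871
  5       125.00        79.4035       397.0173
  6       125.00        72.5146       435.0874
  7     5,125.00     2,715.1576    19,006.1029
  Σ                  3,267.6357    20,794.2729
Price P = Σ PV = 3,267.6357.
Macaulay duration = Σ(t·PV) / P = 20,794.2729 / 3,267.6357 = 6.36371 years.

6.36 years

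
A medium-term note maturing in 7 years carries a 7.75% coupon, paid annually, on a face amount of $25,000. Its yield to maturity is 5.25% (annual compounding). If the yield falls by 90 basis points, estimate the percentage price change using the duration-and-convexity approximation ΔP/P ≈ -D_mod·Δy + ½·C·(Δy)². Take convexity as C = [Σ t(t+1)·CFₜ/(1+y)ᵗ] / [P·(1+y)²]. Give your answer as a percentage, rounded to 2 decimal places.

With y = 0.0525:
  t   CF        PV=CF/(1+0.0525)^t    t·PV        t(t+1)·PV
  1     1,937.50     1,840.8551     1,840.8551       3,681.7102
  2     1,937.50     1,749.0310     3,498.0620      10,494.1859
  3     1,937.50     1,661.7872     4,985.3615      19,941.4459
  4     1,937.50     1,578.8952     6,315.5806      31,577.9032
  5     1,937.50     1,500.1379     7,500.6896      45,004.1375
  6     1,937.50     1,425.3092     8,551.8551      59,862.9858
  7    26,937.50    18,827.9292   131,795.5042   1,054,364.0338
  Σ                 28,583.9447   164,487.9081   1,224,926.4023
P = 28,583.9447; D_Mac = 5.75456 yrs; D_mod = 5.46751 yrs; C = 38.68509.
Duration effect: -5.46751 × (-0.009) = +0.049208
Convexity effect: 0.5 × 38.68509 × (-0.009)² = +0.0015667
ΔP/P ≈ +0.049208 + 0.0015667 = +0.050774 = +5.0774%.

+5.08%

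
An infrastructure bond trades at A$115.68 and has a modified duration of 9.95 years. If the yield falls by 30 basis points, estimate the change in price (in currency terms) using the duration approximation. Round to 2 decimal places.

Duration approximation: ΔP/P ≈ -D_mod · Δy = -9.95 × (-0.003) = +0.029850.
ΔP ≈ 115.68 × (+0.029850) = +3.453048.

+A$3.45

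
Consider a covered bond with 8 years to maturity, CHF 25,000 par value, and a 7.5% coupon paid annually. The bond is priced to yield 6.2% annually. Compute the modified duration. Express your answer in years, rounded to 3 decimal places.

Periodic yield y = 0.062. First find Macaulay duration:
  t   CF        PV=CF/(1+0.062)^t    t·PV
  1     1,875.00     1,765.5367     1,765.5367
  2     1,875.00     1,662.4640     3,324.9279
  3     1,875.00     1,565.4086     4,696.2259
  4     1,875.00     1,474.0194     5,896.0777
  5     1,875.00     1,387.9656     6,939.8278
  6     1,875.00     1,306.9356     7,841.6133
  7     1,875.00     1,230.6361     8,614.4528
  8    26,875.00    16,609.3386   132,874.7089
  Σ                 27,002.3045   171,953.3709
P = 27,002.3045; Macaulay duration = 171,953.3709 / 27,002.3045 = 6.36810 years.
Modified duration = D_Mac / (1 + y) = 6.36810 / 1.062 = 5.99633 years.

5.996 years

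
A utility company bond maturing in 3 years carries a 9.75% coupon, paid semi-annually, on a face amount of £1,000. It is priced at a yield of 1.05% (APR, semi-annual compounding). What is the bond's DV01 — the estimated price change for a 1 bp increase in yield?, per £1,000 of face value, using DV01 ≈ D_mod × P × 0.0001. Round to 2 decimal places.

£0.34

Periodic yield y = 0.00525.
  t   CF        PV=CF/(1+0.00525)^t    t·PV
  1        48.75        48.4954        48.4954
  2        48.75        48.2421        96.4843
  3        48.75        47.9902       143.9705
  4        48.75        47.7395       190.9582
  5        48.75        47.4902       237.4511
  6     1,048.75     1,016.3130     6,097.8780
  Σ                  1,256.2705     6,815.2375
P = 1,256.2705; D_Mac = 5.42498 half-year periods = 2.71249 yrs; D_mod = 2.69832 yrs.
DV01 ≈ 2.69832 × 1,256.2705 × 0.0001 = 0.338982.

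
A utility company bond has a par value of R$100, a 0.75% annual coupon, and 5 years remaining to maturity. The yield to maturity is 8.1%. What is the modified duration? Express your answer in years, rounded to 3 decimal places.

Periodic yield y = 0.081. First find Macaulay duration:
  t   CF        PV=CF/(1+0.081)^t    t·PV
  1         0.75         0.6938         0.6938
  2         0.75         0.6418         1.2836
  3         0.75         0.5937         1.7812
  4         0.75         0.5492         2.1969
  5       100.75        68.2522       341.2609
  Σ                     70.7308       347.2165
P = 70.7308; Macaulay duration = 347.2165 / 70.7308 = 4.90899 years.
Modified duration = D_Mac / (1 + y) = 4.90899 / 1.081 = 4.54115 years.

4.541 years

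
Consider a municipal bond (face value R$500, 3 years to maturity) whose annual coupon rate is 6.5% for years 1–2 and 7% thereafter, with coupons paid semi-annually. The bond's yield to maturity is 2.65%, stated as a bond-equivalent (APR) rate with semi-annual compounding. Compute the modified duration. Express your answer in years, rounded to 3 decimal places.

Periodic yield y = 0.01325. First find Macaulay duration:
  t   CF        PV=CF/(1+0.01325)^t    t·PV
  1        16.25        16.0375        16.0375
  2        16.25        15.8278        31.6556
  3        16.25        15.6208        46.8624
  4        16.25        15.4165        61.6662
  5        17.50        16.3853        81.9266
  6       517.50       478.2012     2,869.2073
  Σ                    557.4892     3,107.3556
P = 557.4892; Macaulay duration = 3,107.3556 / 557.4892 = 5.57384 half-year periods = 2.78692 years.
Modified duration = D_Mac / (1 + y) = 2.78692 / 1.01325 = 2.75048 years.

2.750 years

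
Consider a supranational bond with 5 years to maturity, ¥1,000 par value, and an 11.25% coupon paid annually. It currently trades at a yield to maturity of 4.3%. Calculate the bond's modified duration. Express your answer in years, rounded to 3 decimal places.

4.034 years

Periodic yield y = 0.043. First find Macaulay duration:
  t   CF        PV=CF/(1+0.043)^t    t·PV
  1       112.50       107.8619       107.8619
  2       112.50       103.4151       206.8302
  3       112.50        99.1516       297.4547
  4       112.50        95.0638       380.2553
  5     1,112.50       901.3189     4,506.5945
  Σ                  1,306.8113     5,498.9966
P = 1,306.8113; Macaulay duration = 5,498.9966 / 1,306.8113 = 4.20795 years.
Modified duration = D_Mac / (1 + y) = 4.20795 / 1.043 = 4.03447 years.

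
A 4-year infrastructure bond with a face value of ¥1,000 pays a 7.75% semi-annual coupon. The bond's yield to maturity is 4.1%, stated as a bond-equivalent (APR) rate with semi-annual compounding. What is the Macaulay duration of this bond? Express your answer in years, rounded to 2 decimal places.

3.55 years

Periodic yield y = 0.0205. Discount each cash flow and weight by its period:
  t   CF        PV=CF/(1+0.0205)^t    t·PV
  1        38.75        37.9716        37.9716
  2        38.75        37.2088        74.4176
  3        38.75        36.4613       109.3840
  4        38.75        35.7289       142.9156
  5        38.75        35.0112       175.0559
  6        38.75        34.3079       205.8472
  7        38.75        33.6187       235.3308
  8     1,038.75       883.0941     7,064.7525
  Σ                  1,133.4024     8,045.6751
Price P = Σ PV = 1,133.4024.
Macaulay duration = Σ(t·PV) / P = 8,045.6751 / 1,133.4024 = 7.09869 half-year periods.
In years: 7.09869 / 2 = 3.54935 years.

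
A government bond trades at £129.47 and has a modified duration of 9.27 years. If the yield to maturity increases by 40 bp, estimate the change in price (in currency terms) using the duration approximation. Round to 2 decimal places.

Duration approximation: ΔP/P ≈ -D_mod · Δy = -9.27 × (+0.004) = -0.037080.
ΔP ≈ 129.47 × (-0.037080) = -4.8007476.

-£4.80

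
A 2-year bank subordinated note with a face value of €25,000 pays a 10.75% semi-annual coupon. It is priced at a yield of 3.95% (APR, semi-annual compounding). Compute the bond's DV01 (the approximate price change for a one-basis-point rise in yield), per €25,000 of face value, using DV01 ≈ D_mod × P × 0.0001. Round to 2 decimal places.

€5.16

Periodic yield y = 0.01975.
  t   CF        PV=CF/(1+0.01975)^t    t·PV
  1     1,343.75     1,317.7249     1,317.7249
  2     1,343.75     1,292.2039     2,584.4078
  3     1,343.75     1,267.1772     3,801.5315
  4    26,343.75    24,361.4279    97,445.7117
  Σ                 28,238.5339   105,149.3759
P = 28,238.5339; D_Mac = 3.72361 half-year periods = 1.86181 yrs; D_mod = 1.82575 yrs.
DV01 ≈ 1.82575 × 28,238.5339 × 0.0001 = 5.155645.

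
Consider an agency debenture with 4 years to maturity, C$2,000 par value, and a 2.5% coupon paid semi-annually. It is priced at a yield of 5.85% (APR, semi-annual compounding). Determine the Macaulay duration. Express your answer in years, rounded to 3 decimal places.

Periodic yield y = 0.02925. Discount each cash flow and weight by its period:
  t   CF        PV=CF/(1+0.02925)^t    t·PV
  1        25.00        24.2895        24.2895
  2        25.00        23.5993        47.1985
  3        25.00        22.9286        68.7858
  4        25.00        22.2770        89.1080
  5        25.00        21.6439       108.2195
  6        25.00        21.0288       126.1729
  7        25.00        20.4312       143.0184
  8     2,025.00     1,607.8962    12,863.1700
  Σ                  1,764.0945    13,469.9626
Price P = Σ PV = 1,764.0945.
Macaulay duration = Σ(t·PV) / P = 13,469.9626 / 1,764.0945 = 7.63562 half-year periods.
In years: 7.63562 / 2 = 3.81781 years.

3.818 years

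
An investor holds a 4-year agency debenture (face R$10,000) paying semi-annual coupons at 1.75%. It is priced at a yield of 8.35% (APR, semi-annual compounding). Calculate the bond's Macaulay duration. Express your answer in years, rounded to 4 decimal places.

3.8606 years

Periodic yield y = 0.04175. Discount each cash flow and weight by its period:
  t   CF        PV=CF/(1+0.04175)^t    t·PV
  1        87.50        83.9933        83.9933
  2        87.50        80.6271       161.2542
  3        87.50        77.3958       232.1875
  4        87.50        74.2940       297.1762
  5        87.50        71.3166       356.5829
  6        87.50        68.4584       410.7506
  7        87.50        65.7148       460.0039
  8    10,087.50     7,272.3618    58,178.8941
  Σ                  7,794.1619    60,180.8427
Price P = Σ PV = 7,794.1619.
Macaulay duration = Σ(t·PV) / P = 60,180.8427 / 7,794.1619 = 7.72127 half-year periods.
In years: 7.72127 / 2 = 3.86064 years.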